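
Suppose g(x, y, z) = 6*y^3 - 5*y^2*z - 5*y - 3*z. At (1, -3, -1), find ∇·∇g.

∂²g/∂x² = 0
∂²g/∂y² = 2*(18*y - 5*z)
∂²g/∂z² = 0
∇²g = 36*y - 10*z
At (1, -3, -1): -98.

-98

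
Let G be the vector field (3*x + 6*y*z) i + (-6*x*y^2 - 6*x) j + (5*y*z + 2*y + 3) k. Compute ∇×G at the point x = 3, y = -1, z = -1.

(∇×G)₁ = ∂G₃/∂y − ∂G₂/∂z = 5*z + 2
(∇×G)₂ = ∂G₁/∂z − ∂G₃/∂x = 6*y
(∇×G)₃ = ∂G₂/∂x − ∂G₁/∂y = -6*y^2 - 6*z - 6
∇×G = (5*z + 2, 6*y, -6*y^2 - 6*z - 6)
At (3, -1, -1): (-3, -6, -6).

(-3, -6, -6)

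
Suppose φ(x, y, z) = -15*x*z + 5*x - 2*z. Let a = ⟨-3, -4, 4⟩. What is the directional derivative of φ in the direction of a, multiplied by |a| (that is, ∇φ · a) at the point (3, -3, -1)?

∂φ/∂x = -15*z + 5
∂φ/∂y = 0
∂φ/∂z = -15*x - 2
∇φ at (3, -3, -1) = (20, 0, -47)
∇φ · a = (20)(-3) + (0)(-4) + (-47)(4) = -248

-248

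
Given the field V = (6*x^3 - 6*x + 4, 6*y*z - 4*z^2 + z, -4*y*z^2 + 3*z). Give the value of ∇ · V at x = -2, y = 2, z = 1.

∂V₁/∂x = 18*x^2 - 6
∂V₂/∂y = 6*z
∂V₃/∂z = -8*y*z + 3
∇·V = 18*x^2 - 8*y*z + 6*z - 3
At (-2, 2, 1): 59.

59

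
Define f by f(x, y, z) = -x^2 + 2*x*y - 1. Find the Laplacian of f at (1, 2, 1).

∂²f/∂x² = -2
∂²f/∂y² = 0
∂²f/∂z² = 0
∇²f = -2
At (1, 2, 1): -2.

-2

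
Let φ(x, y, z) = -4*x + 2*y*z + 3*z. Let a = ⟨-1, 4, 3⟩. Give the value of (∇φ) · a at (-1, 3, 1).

∂φ/∂x = -4
∂φ/∂y = 2*z
∂φ/∂z = 2*y + 3
∇φ at (-1, 3, 1) = (-4, 2, 9)
∇φ · a = (-4)(-1) + (2)(4) + (9)(3) = 39

39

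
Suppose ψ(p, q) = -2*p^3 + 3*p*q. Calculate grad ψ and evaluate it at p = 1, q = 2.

∂ψ/∂p = -6*p^2 + 3*q
∂ψ/∂q = 3*p
∇ψ = (-6*p^2 + 3*q, 3*p)
At (1, 2): (0, 3).

(0, 3)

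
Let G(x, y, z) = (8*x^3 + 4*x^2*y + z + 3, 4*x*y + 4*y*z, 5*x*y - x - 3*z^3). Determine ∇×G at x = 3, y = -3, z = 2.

(∇×G)₁ = ∂G₃/∂y − ∂G₂/∂z = 5*x - 4*y
(∇×G)₂ = ∂G₁/∂z − ∂G₃/∂x = -5*y + 2
(∇×G)₃ = ∂G₂/∂x − ∂G₁/∂y = -4*x^2 + 4*y
∇×G = (5*x - 4*y, -5*y + 2, -4*x^2 + 4*y)
At (3, -3, 2): (27, 17, -48).

(27, 17, -48)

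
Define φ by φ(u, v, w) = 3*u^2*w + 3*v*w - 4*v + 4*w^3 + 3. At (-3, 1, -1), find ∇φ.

(18, -7, 42)

∂φ/∂u = 6*u*w
∂φ/∂v = 3*w - 4
∂φ/∂w = 3*u^2 + 3*v + 12*w^2
∇φ = (6*u*w, 3*w - 4, 3*u^2 + 3*v + 12*w^2)
At (-3, 1, -1): (18, -7, 42).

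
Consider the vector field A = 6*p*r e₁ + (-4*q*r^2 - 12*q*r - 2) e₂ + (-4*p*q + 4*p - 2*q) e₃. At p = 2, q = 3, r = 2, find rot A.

(74, 20, 0)

(∇×A)₁ = ∂A₃/∂q − ∂A₂/∂r = -4*p + 8*q*r + 12*q - 2
(∇×A)₂ = ∂A₁/∂r − ∂A₃/∂p = 6*p + 4*q - 4
(∇×A)₃ = ∂A₂/∂p − ∂A₁/∂q = 0
∇×A = (-4*p + 8*q*r + 12*q - 2, 6*p + 4*q - 4, 0)
At (2, 3, 2): (74, 20, 0).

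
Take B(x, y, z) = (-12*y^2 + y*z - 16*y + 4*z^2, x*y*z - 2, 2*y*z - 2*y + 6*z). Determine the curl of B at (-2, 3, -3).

(∇×B)₁ = ∂B₃/∂y − ∂B₂/∂z = -x*y + 2*z - 2
(∇×B)₂ = ∂B₁/∂z − ∂B₃/∂x = y + 8*z
(∇×B)₃ = ∂B₂/∂x − ∂B₁/∂y = y*z + 24*y - z + 16
∇×B = (-x*y + 2*z - 2, y + 8*z, y*z + 24*y - z + 16)
At (-2, 3, -3): (-2, -21, 82).

(-2, -21, 82)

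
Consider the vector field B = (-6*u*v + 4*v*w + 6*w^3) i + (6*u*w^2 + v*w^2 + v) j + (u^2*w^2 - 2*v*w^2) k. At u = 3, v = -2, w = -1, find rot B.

(∇×B)₁ = ∂B₃/∂v − ∂B₂/∂w = -12*u*w - 2*v*w - 2*w^2
(∇×B)₂ = ∂B₁/∂w − ∂B₃/∂u = -2*u*w^2 + 4*v + 18*w^2
(∇×B)₃ = ∂B₂/∂u − ∂B₁/∂v = 6*u + 6*w^2 - 4*w
∇×B = (-12*u*w - 2*v*w - 2*w^2, -2*u*w^2 + 4*v + 18*w^2, 6*u + 6*w^2 - 4*w)
At (3, -2, -1): (30, 4, 28).

(30, 4, 28)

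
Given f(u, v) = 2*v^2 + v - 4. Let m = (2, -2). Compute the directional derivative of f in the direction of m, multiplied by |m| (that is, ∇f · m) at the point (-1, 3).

∂f/∂u = 0
∂f/∂v = 4*v + 1
∇f at (-1, 3) = (0, 13)
∇f · m = (0)(2) + (13)(-2) = -26

-26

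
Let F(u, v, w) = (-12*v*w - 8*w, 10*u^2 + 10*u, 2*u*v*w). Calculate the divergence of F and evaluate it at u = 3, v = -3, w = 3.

-18

∂F₁/∂u = 0
∂F₂/∂v = 0
∂F₃/∂w = 2*u*v
∇·F = 2*u*v
At (3, -3, 3): -18.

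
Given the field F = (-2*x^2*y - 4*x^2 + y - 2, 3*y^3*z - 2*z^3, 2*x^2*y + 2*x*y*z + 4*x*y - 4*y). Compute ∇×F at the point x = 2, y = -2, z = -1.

(38, 20, 7)

(∇×F)₁ = ∂F₃/∂y − ∂F₂/∂z = 2*x^2 + 2*x*z + 4*x - 3*y^3 + 6*z^2 - 4
(∇×F)₂ = ∂F₁/∂z − ∂F₃/∂x = -4*x*y - 2*y*z - 4*y
(∇×F)₃ = ∂F₂/∂x − ∂F₁/∂y = 2*x^2 - 1
∇×F = (2*x^2 + 2*x*z + 4*x - 3*y^3 + 6*z^2 - 4, -4*x*y - 2*y*z - 4*y, 2*x^2 - 1)
At (2, -2, -1): (38, 20, 7).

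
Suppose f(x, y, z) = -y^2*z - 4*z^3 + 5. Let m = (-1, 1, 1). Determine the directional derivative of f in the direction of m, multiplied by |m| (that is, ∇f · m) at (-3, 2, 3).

-124

∂f/∂x = 0
∂f/∂y = -2*y*z
∂f/∂z = -y^2 - 12*z^2
∇f at (-3, 2, 3) = (0, -12, -112)
∇f · m = (0)(-1) + (-12)(1) + (-112)(1) = -124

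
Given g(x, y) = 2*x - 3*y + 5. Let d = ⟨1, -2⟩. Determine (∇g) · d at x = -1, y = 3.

∂g/∂x = 2
∂g/∂y = -3
∇g at (-1, 3) = (2, -3)
∇g · d = (2)(1) + (-3)(-2) = 8

8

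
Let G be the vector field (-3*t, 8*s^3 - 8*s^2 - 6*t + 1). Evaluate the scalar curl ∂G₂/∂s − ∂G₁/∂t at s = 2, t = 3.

67

∂G₂/∂s = 24*s^2 - 16*s
∂G₁/∂t = -3
Scalar curl = 24*s^2 - 16*s + 3
At (2, 3): 67.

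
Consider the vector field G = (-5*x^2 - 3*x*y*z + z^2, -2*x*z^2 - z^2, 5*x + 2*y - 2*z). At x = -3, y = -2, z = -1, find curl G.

(∇×G)₁ = ∂G₃/∂y − ∂G₂/∂z = 4*x*z + 2*z + 2
(∇×G)₂ = ∂G₁/∂z − ∂G₃/∂x = -3*x*y + 2*z - 5
(∇×G)₃ = ∂G₂/∂x − ∂G₁/∂y = 3*x*z - 2*z^2
∇×G = (4*x*z + 2*z + 2, -3*x*y + 2*z - 5, 3*x*z - 2*z^2)
At (-3, -2, -1): (12, -25, 7).

(12, -25, 7)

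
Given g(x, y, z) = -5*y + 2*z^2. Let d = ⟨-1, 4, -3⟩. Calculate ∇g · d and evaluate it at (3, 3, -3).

∂g/∂x = 0
∂g/∂y = -5
∂g/∂z = 4*z
∇g at (3, 3, -3) = (0, -5, -12)
∇g · d = (0)(-1) + (-5)(4) + (-12)(-3) = 16

16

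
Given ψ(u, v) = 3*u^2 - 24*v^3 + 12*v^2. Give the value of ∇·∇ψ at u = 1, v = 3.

-402

∂²ψ/∂u² = 6
∂²ψ/∂v² = 24*(-6*v + 1)
∇²ψ = -144*v + 30
At (1, 3): -402.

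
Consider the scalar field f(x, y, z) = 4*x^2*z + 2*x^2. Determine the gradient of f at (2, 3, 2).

∂f/∂x = 8*x*z + 4*x
∂f/∂y = 0
∂f/∂z = 4*x^2
∇f = (8*x*z + 4*x, 0, 4*x^2)
At (2, 3, 2): (40, 0, 16).

(40, 0, 16)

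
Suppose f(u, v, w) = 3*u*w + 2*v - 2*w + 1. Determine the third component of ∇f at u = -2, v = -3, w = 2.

(∇f)_3 = ∂f/∂w = 3*u - 2
At (-2, -3, 2): -8.

-8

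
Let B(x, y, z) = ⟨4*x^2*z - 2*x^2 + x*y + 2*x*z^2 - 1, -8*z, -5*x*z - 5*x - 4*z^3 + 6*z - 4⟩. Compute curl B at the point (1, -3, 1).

(8, 18, -1)

(∇×B)₁ = ∂B₃/∂y − ∂B₂/∂z = 8
(∇×B)₂ = ∂B₁/∂z − ∂B₃/∂x = 4*x^2 + 4*x*z + 5*z + 5
(∇×B)₃ = ∂B₂/∂x − ∂B₁/∂y = -x
∇×B = (8, 4*x^2 + 4*x*z + 5*z + 5, -x)
At (1, -3, 1): (8, 18, -1).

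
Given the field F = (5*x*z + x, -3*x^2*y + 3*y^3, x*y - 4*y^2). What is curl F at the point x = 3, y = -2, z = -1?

(19, 17, 36)

(∇×F)₁ = ∂F₃/∂y − ∂F₂/∂z = x - 8*y
(∇×F)₂ = ∂F₁/∂z − ∂F₃/∂x = 5*x - y
(∇×F)₃ = ∂F₂/∂x − ∂F₁/∂y = -6*x*y
∇×F = (x - 8*y, 5*x - y, -6*x*y)
At (3, -2, -1): (19, 17, 36).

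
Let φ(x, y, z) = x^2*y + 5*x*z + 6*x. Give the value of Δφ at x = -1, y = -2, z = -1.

∂²φ/∂x² = 2*y
∂²φ/∂y² = 0
∂²φ/∂z² = 0
∇²φ = 2*y
At (-1, -2, -1): -4.

-4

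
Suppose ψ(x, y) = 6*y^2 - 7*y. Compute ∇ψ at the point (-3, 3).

(0, 29)

∂ψ/∂x = 0
∂ψ/∂y = 12*y - 7
∇ψ = (0, 12*y - 7)
At (-3, 3): (0, 29).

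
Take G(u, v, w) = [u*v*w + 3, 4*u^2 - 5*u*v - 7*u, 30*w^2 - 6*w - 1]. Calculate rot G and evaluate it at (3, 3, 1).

(∇×G)₁ = ∂G₃/∂v − ∂G₂/∂w = 0
(∇×G)₂ = ∂G₁/∂w − ∂G₃/∂u = u*v
(∇×G)₃ = ∂G₂/∂u − ∂G₁/∂v = -u*w + 8*u - 5*v - 7
∇×G = (0, u*v, -u*w + 8*u - 5*v - 7)
At (3, 3, 1): (0, 9, -1).

(0, 9, -1)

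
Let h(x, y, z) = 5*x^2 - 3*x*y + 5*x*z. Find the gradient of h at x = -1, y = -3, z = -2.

∂h/∂x = 10*x - 3*y + 5*z
∂h/∂y = -3*x
∂h/∂z = 5*x
∇h = (10*x - 3*y + 5*z, -3*x, 5*x)
At (-1, -3, -2): (-11, 3, -5).

(-11, 3, -5)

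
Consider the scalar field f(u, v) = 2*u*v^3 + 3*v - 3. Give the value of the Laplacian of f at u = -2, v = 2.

-48

∂²f/∂u² = 0
∂²f/∂v² = 12*u*v
∇²f = 12*u*v
At (-2, 2): -48.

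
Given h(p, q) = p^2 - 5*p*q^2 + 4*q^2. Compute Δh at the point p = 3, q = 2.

-20

∂²h/∂p² = 2
∂²h/∂q² = 2*(-5*p + 4)
∇²h = -10*p + 10
At (3, 2): -20.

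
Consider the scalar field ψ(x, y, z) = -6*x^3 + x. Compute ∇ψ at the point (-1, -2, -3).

∂ψ/∂x = -18*x^2 + 1
∂ψ/∂y = 0
∂ψ/∂z = 0
∇ψ = (-18*x^2 + 1, 0, 0)
At (-1, -2, -3): (-17, 0, 0).

(-17, 0, 0)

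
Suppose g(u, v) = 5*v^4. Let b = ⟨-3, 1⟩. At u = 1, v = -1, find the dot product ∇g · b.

-20

∂g/∂u = 0
∂g/∂v = 20*v^3
∇g at (1, -1) = (0, -20)
∇g · b = (0)(-3) + (-20)(1) = -20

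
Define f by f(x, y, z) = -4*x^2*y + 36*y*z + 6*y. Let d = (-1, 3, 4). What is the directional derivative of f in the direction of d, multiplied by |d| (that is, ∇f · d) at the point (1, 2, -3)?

-14

∂f/∂x = -8*x*y
∂f/∂y = -4*x^2 + 36*z + 6
∂f/∂z = 36*y
∇f at (1, 2, -3) = (-16, -106, 72)
∇f · d = (-16)(-1) + (-106)(3) + (72)(4) = -14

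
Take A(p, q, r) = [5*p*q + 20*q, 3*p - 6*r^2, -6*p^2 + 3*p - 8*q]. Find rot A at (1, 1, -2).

(∇×A)₁ = ∂A₃/∂q − ∂A₂/∂r = 12*r - 8
(∇×A)₂ = ∂A₁/∂r − ∂A₃/∂p = 12*p - 3
(∇×A)₃ = ∂A₂/∂p − ∂A₁/∂q = -5*p - 17
∇×A = (12*r - 8, 12*p - 3, -5*p - 17)
At (1, 1, -2): (-32, 9, -22).

(-32, 9, -22)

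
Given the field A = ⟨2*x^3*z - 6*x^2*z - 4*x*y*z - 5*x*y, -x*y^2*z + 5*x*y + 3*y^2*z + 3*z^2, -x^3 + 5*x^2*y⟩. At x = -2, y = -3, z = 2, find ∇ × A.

(-37, -112, -59)

(∇×A)₁ = ∂A₃/∂y − ∂A₂/∂z = 5*x^2 + x*y^2 - 3*y^2 - 6*z
(∇×A)₂ = ∂A₁/∂z − ∂A₃/∂x = 2*x^3 - 3*x^2 - 14*x*y
(∇×A)₃ = ∂A₂/∂x − ∂A₁/∂y = 4*x*z + 5*x - y^2*z + 5*y
∇×A = (5*x^2 + x*y^2 - 3*y^2 - 6*z, 2*x^3 - 3*x^2 - 14*x*y, 4*x*z + 5*x - y^2*z + 5*y)
At (-2, -3, 2): (-37, -112, -59).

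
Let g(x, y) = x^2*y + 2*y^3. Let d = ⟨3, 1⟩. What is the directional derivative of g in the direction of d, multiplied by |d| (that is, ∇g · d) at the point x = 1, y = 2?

∂g/∂x = 2*x*y
∂g/∂y = x^2 + 6*y^2
∇g at (1, 2) = (4, 25)
∇g · d = (4)(3) + (25)(1) = 37

37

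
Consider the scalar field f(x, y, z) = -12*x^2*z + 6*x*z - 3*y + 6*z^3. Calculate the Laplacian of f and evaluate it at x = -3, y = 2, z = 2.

24

∂²f/∂x² = -24*z
∂²f/∂y² = 0
∂²f/∂z² = 36*z
∇²f = 12*z
At (-3, 2, 2): 24.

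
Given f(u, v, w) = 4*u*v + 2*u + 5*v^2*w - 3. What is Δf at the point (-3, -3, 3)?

30

∂²f/∂u² = 0
∂²f/∂v² = 10*w
∂²f/∂w² = 0
∇²f = 10*w
At (-3, -3, 3): 30.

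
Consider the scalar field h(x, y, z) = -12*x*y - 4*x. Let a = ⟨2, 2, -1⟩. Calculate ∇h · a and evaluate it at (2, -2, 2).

-8

∂h/∂x = -12*y - 4
∂h/∂y = -12*x
∂h/∂z = 0
∇h at (2, -2, 2) = (20, -24, 0)
∇h · a = (20)(2) + (-24)(2) + (0)(-1) = -8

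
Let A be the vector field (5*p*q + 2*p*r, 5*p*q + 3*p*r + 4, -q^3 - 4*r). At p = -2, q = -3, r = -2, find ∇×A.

(∇×A)₁ = ∂A₃/∂q − ∂A₂/∂r = -3*p - 3*q^2
(∇×A)₂ = ∂A₁/∂r − ∂A₃/∂p = 2*p
(∇×A)₃ = ∂A₂/∂p − ∂A₁/∂q = -5*p + 5*q + 3*r
∇×A = (-3*p - 3*q^2, 2*p, -5*p + 5*q + 3*r)
At (-2, -3, -2): (-21, -4, -11).

(-21, -4, -11)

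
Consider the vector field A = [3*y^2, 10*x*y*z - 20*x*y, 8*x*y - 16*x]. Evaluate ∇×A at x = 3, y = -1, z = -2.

(∇×A)₁ = ∂A₃/∂y − ∂A₂/∂z = -10*x*y + 8*x
(∇×A)₂ = ∂A₁/∂z − ∂A₃/∂x = -8*y + 16
(∇×A)₃ = ∂A₂/∂x − ∂A₁/∂y = 10*y*z - 26*y
∇×A = (-10*x*y + 8*x, -8*y + 16, 10*y*z - 26*y)
At (3, -1, -2): (54, 24, 46).

(54, 24, 46)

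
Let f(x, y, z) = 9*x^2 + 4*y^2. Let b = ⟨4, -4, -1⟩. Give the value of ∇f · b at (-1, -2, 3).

∂f/∂x = 18*x
∂f/∂y = 8*y
∂f/∂z = 0
∇f at (-1, -2, 3) = (-18, -16, 0)
∇f · b = (-18)(4) + (-16)(-4) + (0)(-1) = -8

-8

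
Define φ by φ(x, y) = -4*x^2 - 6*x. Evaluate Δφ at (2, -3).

∂²φ/∂x² = -8
∂²φ/∂y² = 0
∇²φ = -8
At (2, -3): -8.

-8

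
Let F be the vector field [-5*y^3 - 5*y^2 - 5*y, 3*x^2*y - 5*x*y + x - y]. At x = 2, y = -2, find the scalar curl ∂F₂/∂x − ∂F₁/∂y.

∂F₂/∂x = 6*x*y - 5*y + 1
∂F₁/∂y = -15*y^2 - 10*y - 5
Scalar curl = 6*x*y + 15*y^2 + 5*y + 6
At (2, -2): 32.

32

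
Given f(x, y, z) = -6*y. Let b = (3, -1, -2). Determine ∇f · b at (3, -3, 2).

6

∂f/∂x = 0
∂f/∂y = -6
∂f/∂z = 0
∇f at (3, -3, 2) = (0, -6, 0)
∇f · b = (0)(3) + (-6)(-1) + (0)(-2) = 6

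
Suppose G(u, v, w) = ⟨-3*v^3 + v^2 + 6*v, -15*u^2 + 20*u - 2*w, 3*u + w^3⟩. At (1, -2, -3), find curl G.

(2, -3, 24)

(∇×G)₁ = ∂G₃/∂v − ∂G₂/∂w = 2
(∇×G)₂ = ∂G₁/∂w − ∂G₃/∂u = -3
(∇×G)₃ = ∂G₂/∂u − ∂G₁/∂v = -30*u + 9*v^2 - 2*v + 14
∇×G = (2, -3, -30*u + 9*v^2 - 2*v + 14)
At (1, -2, -3): (2, -3, 24).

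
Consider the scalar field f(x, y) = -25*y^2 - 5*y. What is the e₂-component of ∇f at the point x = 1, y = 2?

(∇f)_2 = ∂f/∂y = -50*y - 5
At (1, 2): -105.

-105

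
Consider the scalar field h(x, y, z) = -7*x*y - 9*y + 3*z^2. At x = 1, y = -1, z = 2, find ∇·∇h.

6

∂²h/∂x² = 0
∂²h/∂y² = 0
∂²h/∂z² = 6
∇²h = 6
At (1, -1, 2): 6.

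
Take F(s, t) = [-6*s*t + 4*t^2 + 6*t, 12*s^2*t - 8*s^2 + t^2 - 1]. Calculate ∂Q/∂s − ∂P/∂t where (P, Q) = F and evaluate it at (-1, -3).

100

∂F₂/∂s = 24*s*t - 16*s
∂F₁/∂t = -6*s + 8*t + 6
Scalar curl = 24*s*t - 10*s - 8*t - 6
At (-1, -3): 100.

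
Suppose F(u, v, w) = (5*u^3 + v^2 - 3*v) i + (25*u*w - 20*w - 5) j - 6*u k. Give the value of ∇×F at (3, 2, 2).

(∇×F)₁ = ∂F₃/∂v − ∂F₂/∂w = -25*u + 20
(∇×F)₂ = ∂F₁/∂w − ∂F₃/∂u = 6
(∇×F)₃ = ∂F₂/∂u − ∂F₁/∂v = -2*v + 25*w + 3
∇×F = (-25*u + 20, 6, -2*v + 25*w + 3)
At (3, 2, 2): (-55, 6, 49).

(-55, 6, 49)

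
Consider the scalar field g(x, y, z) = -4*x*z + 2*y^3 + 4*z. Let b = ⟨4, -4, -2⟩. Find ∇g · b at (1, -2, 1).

-112

∂g/∂x = -4*z
∂g/∂y = 6*y^2
∂g/∂z = -4*x + 4
∇g at (1, -2, 1) = (-4, 24, 0)
∇g · b = (-4)(4) + (24)(-4) + (0)(-2) = -112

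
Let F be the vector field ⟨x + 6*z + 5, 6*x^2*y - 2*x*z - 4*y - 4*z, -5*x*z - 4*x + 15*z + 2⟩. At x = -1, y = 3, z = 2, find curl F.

(2, 20, -40)

(∇×F)₁ = ∂F₃/∂y − ∂F₂/∂z = 2*x + 4
(∇×F)₂ = ∂F₁/∂z − ∂F₃/∂x = 5*z + 10
(∇×F)₃ = ∂F₂/∂x − ∂F₁/∂y = 12*x*y - 2*z
∇×F = (2*x + 4, 5*z + 10, 12*x*y - 2*z)
At (-1, 3, 2): (2, 20, -40).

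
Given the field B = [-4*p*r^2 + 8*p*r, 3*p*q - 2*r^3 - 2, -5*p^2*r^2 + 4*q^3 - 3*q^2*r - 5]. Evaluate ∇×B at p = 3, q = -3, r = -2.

(∇×B)₁ = ∂B₃/∂q − ∂B₂/∂r = 12*q^2 - 6*q*r + 6*r^2
(∇×B)₂ = ∂B₁/∂r − ∂B₃/∂p = 10*p*r^2 - 8*p*r + 8*p
(∇×B)₃ = ∂B₂/∂p − ∂B₁/∂q = 3*q
∇×B = (12*q^2 - 6*q*r + 6*r^2, 10*p*r^2 - 8*p*r + 8*p, 3*q)
At (3, -3, -2): (96, 192, -9).

(96, 192, -9)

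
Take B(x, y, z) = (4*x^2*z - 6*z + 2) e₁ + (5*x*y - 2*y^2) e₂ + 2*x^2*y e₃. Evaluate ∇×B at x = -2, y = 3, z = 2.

(8, 34, 15)

(∇×B)₁ = ∂B₃/∂y − ∂B₂/∂z = 2*x^2
(∇×B)₂ = ∂B₁/∂z − ∂B₃/∂x = 4*x^2 - 4*x*y - 6
(∇×B)₃ = ∂B₂/∂x − ∂B₁/∂y = 5*y
∇×B = (2*x^2, 4*x^2 - 4*x*y - 6, 5*y)
At (-2, 3, 2): (8, 34, 15).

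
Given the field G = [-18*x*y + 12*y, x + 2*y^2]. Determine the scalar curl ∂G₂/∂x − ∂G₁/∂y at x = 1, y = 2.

7

∂G₂/∂x = 1
∂G₁/∂y = -18*x + 12
Scalar curl = 18*x - 11
At (1, 2): 7.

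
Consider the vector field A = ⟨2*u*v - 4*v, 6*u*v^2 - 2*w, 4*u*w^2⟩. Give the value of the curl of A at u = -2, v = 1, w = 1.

(∇×A)₁ = ∂A₃/∂v − ∂A₂/∂w = 2
(∇×A)₂ = ∂A₁/∂w − ∂A₃/∂u = -4*w^2
(∇×A)₃ = ∂A₂/∂u − ∂A₁/∂v = -2*u + 6*v^2 + 4
∇×A = (2, -4*w^2, -2*u + 6*v^2 + 4)
At (-2, 1, 1): (2, -4, 14).

(2, -4, 14)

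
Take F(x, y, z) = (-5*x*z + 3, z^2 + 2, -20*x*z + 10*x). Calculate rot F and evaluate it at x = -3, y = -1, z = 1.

(-2, 25, 0)

(∇×F)₁ = ∂F₃/∂y − ∂F₂/∂z = -2*z
(∇×F)₂ = ∂F₁/∂z − ∂F₃/∂x = -5*x + 20*z - 10
(∇×F)₃ = ∂F₂/∂x − ∂F₁/∂y = 0
∇×F = (-2*z, -5*x + 20*z - 10, 0)
At (-3, -1, 1): (-2, 25, 0).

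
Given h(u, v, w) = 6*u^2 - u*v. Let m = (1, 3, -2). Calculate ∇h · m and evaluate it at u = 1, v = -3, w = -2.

∂h/∂u = 12*u - v
∂h/∂v = -u
∂h/∂w = 0
∇h at (1, -3, -2) = (15, -1, 0)
∇h · m = (15)(1) + (-1)(3) + (0)(-2) = 12

12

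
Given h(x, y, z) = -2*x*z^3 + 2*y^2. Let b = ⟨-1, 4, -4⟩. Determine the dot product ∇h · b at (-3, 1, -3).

-686

∂h/∂x = -2*z^3
∂h/∂y = 4*y
∂h/∂z = -6*x*z^2
∇h at (-3, 1, -3) = (54, 4, 162)
∇h · b = (54)(-1) + (4)(4) + (162)(-4) = -686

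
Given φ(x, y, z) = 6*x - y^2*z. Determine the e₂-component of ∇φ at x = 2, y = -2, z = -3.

-12

(∇φ)_2 = ∂φ/∂y = -2*y*z
At (2, -2, -3): -12.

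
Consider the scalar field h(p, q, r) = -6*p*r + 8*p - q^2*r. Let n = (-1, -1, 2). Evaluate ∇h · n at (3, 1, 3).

-22

∂h/∂p = -6*r + 8
∂h/∂q = -2*q*r
∂h/∂r = -6*p - q^2
∇h at (3, 1, 3) = (-10, -6, -19)
∇h · n = (-10)(-1) + (-6)(-1) + (-19)(2) = -22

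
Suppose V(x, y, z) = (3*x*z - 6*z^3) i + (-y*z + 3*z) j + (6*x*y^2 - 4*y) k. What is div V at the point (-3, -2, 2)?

∂V₁/∂x = 3*z
∂V₂/∂y = -z
∂V₃/∂z = 0
∇·V = 2*z
At (-3, -2, 2): 4.

4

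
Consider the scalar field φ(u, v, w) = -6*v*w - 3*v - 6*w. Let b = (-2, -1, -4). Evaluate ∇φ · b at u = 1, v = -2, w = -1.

-27

∂φ/∂u = 0
∂φ/∂v = -6*w - 3
∂φ/∂w = -6*v - 6
∇φ at (1, -2, -1) = (0, 3, 6)
∇φ · b = (0)(-2) + (3)(-1) + (6)(-4) = -27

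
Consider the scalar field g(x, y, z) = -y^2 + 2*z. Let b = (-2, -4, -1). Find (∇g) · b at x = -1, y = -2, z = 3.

-18

∂g/∂x = 0
∂g/∂y = -2*y
∂g/∂z = 2
∇g at (-1, -2, 3) = (0, 4, 2)
∇g · b = (0)(-2) + (4)(-4) + (2)(-1) = -18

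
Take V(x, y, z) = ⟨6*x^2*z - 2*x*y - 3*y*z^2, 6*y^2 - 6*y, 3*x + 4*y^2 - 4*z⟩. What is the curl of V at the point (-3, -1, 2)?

(∇×V)₁ = ∂V₃/∂y − ∂V₂/∂z = 8*y
(∇×V)₂ = ∂V₁/∂z − ∂V₃/∂x = 6*x^2 - 6*y*z - 3
(∇×V)₃ = ∂V₂/∂x − ∂V₁/∂y = 2*x + 3*z^2
∇×V = (8*y, 6*x^2 - 6*y*z - 3, 2*x + 3*z^2)
At (-3, -1, 2): (-8, 63, 6).

(-8, 63, 6)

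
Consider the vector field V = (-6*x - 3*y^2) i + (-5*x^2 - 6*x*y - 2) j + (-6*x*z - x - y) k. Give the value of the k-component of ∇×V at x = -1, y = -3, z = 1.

(∇×V)_3 = ∂V₂/∂x − ∂V₁/∂y
= -10*x - 6*y − (-6*y)
= -10*x
At (-1, -3, 1): 10.

10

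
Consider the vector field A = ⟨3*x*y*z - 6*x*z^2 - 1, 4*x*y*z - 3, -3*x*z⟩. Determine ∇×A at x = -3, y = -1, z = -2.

(-12, -69, -10)

(∇×A)₁ = ∂A₃/∂y − ∂A₂/∂z = -4*x*y
(∇×A)₂ = ∂A₁/∂z − ∂A₃/∂x = 3*x*y - 12*x*z + 3*z
(∇×A)₃ = ∂A₂/∂x − ∂A₁/∂y = -3*x*z + 4*y*z
∇×A = (-4*x*y, 3*x*y - 12*x*z + 3*z, -3*x*z + 4*y*z)
At (-3, -1, -2): (-12, -69, -10).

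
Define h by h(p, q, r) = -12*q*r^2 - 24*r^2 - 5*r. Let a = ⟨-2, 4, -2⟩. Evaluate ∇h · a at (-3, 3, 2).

298

∂h/∂p = 0
∂h/∂q = -12*r^2
∂h/∂r = -24*q*r - 48*r - 5
∇h at (-3, 3, 2) = (0, -48, -245)
∇h · a = (0)(-2) + (-48)(4) + (-245)(-2) = 298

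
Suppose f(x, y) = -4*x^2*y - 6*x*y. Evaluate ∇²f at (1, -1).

8

∂²f/∂x² = -8*y
∂²f/∂y² = 0
∇²f = -8*y
At (1, -1): 8.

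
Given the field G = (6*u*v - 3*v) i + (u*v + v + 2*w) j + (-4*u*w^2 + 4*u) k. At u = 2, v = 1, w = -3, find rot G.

(∇×G)₁ = ∂G₃/∂v − ∂G₂/∂w = -2
(∇×G)₂ = ∂G₁/∂w − ∂G₃/∂u = 4*w^2 - 4
(∇×G)₃ = ∂G₂/∂u − ∂G₁/∂v = -6*u + v + 3
∇×G = (-2, 4*w^2 - 4, -6*u + v + 3)
At (2, 1, -3): (-2, 32, -8).

(-2, 32, -8)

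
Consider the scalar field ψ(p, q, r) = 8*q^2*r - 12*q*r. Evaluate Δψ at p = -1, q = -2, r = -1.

∂²ψ/∂p² = 0
∂²ψ/∂q² = 16*r
∂²ψ/∂r² = 0
∇²ψ = 16*r
At (-1, -2, -1): -16.

-16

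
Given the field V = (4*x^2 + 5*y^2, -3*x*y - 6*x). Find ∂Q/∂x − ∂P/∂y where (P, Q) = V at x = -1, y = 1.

∂V₂/∂x = -3*y - 6
∂V₁/∂y = 10*y
Scalar curl = -13*y - 6
At (-1, 1): -19.

-19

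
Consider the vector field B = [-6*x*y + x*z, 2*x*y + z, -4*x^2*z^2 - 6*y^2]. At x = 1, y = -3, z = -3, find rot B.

(∇×B)₁ = ∂B₃/∂y − ∂B₂/∂z = -12*y - 1
(∇×B)₂ = ∂B₁/∂z − ∂B₃/∂x = 8*x*z^2 + x
(∇×B)₃ = ∂B₂/∂x − ∂B₁/∂y = 6*x + 2*y
∇×B = (-12*y - 1, 8*x*z^2 + x, 6*x + 2*y)
At (1, -3, -3): (35, 73, 0).

(35, 73, 0)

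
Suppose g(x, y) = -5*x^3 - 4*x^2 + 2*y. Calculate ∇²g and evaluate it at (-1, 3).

22

∂²g/∂x² = -2*(15*x + 4)
∂²g/∂y² = 0
∇²g = -30*x - 8
At (-1, 3): 22.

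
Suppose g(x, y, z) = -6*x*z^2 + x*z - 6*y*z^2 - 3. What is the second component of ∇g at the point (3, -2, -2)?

-24

(∇g)_2 = ∂g/∂y = -6*z^2
At (3, -2, -2): -24.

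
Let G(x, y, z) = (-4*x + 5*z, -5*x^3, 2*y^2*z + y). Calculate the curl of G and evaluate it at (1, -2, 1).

(∇×G)₁ = ∂G₃/∂y − ∂G₂/∂z = 4*y*z + 1
(∇×G)₂ = ∂G₁/∂z − ∂G₃/∂x = 5
(∇×G)₃ = ∂G₂/∂x − ∂G₁/∂y = -15*x^2
∇×G = (4*y*z + 1, 5, -15*x^2)
At (1, -2, 1): (-7, 5, -15).

(-7, 5, -15)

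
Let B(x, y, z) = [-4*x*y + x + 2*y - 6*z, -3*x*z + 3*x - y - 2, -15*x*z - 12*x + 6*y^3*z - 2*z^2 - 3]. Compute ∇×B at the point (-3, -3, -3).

(∇×B)₁ = ∂B₃/∂y − ∂B₂/∂z = 3*x + 18*y^2*z
(∇×B)₂ = ∂B₁/∂z − ∂B₃/∂x = 15*z + 6
(∇×B)₃ = ∂B₂/∂x − ∂B₁/∂y = 4*x - 3*z + 1
∇×B = (3*x + 18*y^2*z, 15*z + 6, 4*x - 3*z + 1)
At (-3, -3, -3): (-495, -39, -2).

(-495, -39, -2)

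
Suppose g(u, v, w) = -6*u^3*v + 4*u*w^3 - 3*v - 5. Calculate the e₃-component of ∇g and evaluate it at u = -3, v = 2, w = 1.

(∇g)_3 = ∂g/∂w = 12*u*w^2
At (-3, 2, 1): -36.

-36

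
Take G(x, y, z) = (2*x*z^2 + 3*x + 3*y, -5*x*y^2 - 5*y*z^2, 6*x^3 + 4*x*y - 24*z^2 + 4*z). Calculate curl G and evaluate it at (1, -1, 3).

(∇×G)₁ = ∂G₃/∂y − ∂G₂/∂z = 4*x + 10*y*z
(∇×G)₂ = ∂G₁/∂z − ∂G₃/∂x = -18*x^2 + 4*x*z - 4*y
(∇×G)₃ = ∂G₂/∂x − ∂G₁/∂y = -5*y^2 - 3
∇×G = (4*x + 10*y*z, -18*x^2 + 4*x*z - 4*y, -5*y^2 - 3)
At (1, -1, 3): (-26, -2, -8).

(-26, -2, -8)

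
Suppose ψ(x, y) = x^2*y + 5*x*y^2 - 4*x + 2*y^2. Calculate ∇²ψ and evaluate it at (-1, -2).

-10

∂²ψ/∂x² = 2*y
∂²ψ/∂y² = 2*(5*x + 2)
∇²ψ = 10*x + 2*y + 4
At (-1, -2): -10.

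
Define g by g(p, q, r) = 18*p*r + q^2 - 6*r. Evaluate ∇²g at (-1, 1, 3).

2

∂²g/∂p² = 0
∂²g/∂q² = 2
∂²g/∂r² = 0
∇²g = 2
At (-1, 1, 3): 2.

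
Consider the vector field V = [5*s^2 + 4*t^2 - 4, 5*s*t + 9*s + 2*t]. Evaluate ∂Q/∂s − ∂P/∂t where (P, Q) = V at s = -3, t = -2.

15

∂V₂/∂s = 5*t + 9
∂V₁/∂t = 8*t
Scalar curl = -3*t + 9
At (-3, -2): 15.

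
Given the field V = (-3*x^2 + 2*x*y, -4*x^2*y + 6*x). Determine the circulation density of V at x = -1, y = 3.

∂V₂/∂x = -8*x*y + 6
∂V₁/∂y = 2*x
Scalar curl = -8*x*y - 2*x + 6
At (-1, 3): 32.

32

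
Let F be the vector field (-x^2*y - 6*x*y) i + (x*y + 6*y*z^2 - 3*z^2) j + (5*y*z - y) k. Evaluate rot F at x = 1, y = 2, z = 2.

(∇×F)₁ = ∂F₃/∂y − ∂F₂/∂z = -12*y*z + 11*z - 1
(∇×F)₂ = ∂F₁/∂z − ∂F₃/∂x = 0
(∇×F)₃ = ∂F₂/∂x − ∂F₁/∂y = x^2 + 6*x + y
∇×F = (-12*y*z + 11*z - 1, 0, x^2 + 6*x + y)
At (1, 2, 2): (-27, 0, 9).

(-27, 0, 9)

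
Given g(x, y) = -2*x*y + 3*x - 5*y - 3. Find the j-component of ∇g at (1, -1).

(∇g)_2 = ∂g/∂y = -2*x - 5
At (1, -1): -7.

-7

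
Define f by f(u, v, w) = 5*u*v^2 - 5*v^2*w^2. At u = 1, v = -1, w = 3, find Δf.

-90

∂²f/∂u² = 0
∂²f/∂v² = 10*(u - w^2)
∂²f/∂w² = -10*v^2
∇²f = 10*u - 10*v^2 - 10*w^2
At (1, -1, 3): -90.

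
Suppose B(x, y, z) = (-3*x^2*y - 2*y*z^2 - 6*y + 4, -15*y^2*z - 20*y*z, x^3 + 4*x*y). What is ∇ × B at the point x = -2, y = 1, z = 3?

(27, -28, 36)

(∇×B)₁ = ∂B₃/∂y − ∂B₂/∂z = 4*x + 15*y^2 + 20*y
(∇×B)₂ = ∂B₁/∂z − ∂B₃/∂x = -3*x^2 - 4*y*z - 4*y
(∇×B)₃ = ∂B₂/∂x − ∂B₁/∂y = 3*x^2 + 2*z^2 + 6
∇×B = (4*x + 15*y^2 + 20*y, -3*x^2 - 4*y*z - 4*y, 3*x^2 + 2*z^2 + 6)
At (-2, 1, 3): (27, -28, 36).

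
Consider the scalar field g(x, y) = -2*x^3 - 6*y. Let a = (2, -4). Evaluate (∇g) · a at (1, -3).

12

∂g/∂x = -6*x^2
∂g/∂y = -6
∇g at (1, -3) = (-6, -6)
∇g · a = (-6)(2) + (-6)(-4) = 12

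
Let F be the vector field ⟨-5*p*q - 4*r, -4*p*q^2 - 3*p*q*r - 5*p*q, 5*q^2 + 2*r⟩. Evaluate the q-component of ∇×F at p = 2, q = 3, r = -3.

-4

(∇×F)_2 = ∂F₁/∂r − ∂F₃/∂p
= -4 − (0)
= -4
At (2, 3, -3): -4.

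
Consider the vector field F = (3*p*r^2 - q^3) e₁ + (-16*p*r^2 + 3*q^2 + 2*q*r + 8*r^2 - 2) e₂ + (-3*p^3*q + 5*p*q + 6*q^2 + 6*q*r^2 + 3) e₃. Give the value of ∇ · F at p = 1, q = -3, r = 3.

∂F₁/∂p = 3*r^2
∂F₂/∂q = 6*q + 2*r
∂F₃/∂r = 12*q*r
∇·F = 12*q*r + 6*q + 3*r^2 + 2*r
At (1, -3, 3): -93.

-93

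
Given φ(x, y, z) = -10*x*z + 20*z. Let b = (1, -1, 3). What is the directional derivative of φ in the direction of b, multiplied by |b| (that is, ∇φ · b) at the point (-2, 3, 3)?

∂φ/∂x = -10*z
∂φ/∂y = 0
∂φ/∂z = -10*x + 20
∇φ at (-2, 3, 3) = (-30, 0, 40)
∇φ · b = (-30)(1) + (0)(-1) + (40)(3) = 90

90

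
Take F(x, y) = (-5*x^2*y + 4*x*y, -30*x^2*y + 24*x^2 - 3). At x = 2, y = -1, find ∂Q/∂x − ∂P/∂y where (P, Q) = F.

228

∂F₂/∂x = -60*x*y + 48*x
∂F₁/∂y = -5*x^2 + 4*x
Scalar curl = 5*x^2 - 60*x*y + 44*x
At (2, -1): 228.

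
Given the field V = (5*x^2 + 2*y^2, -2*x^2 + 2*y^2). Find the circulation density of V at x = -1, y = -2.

12

∂V₂/∂x = -4*x
∂V₁/∂y = 4*y
Scalar curl = -4*x - 4*y
At (-1, -2): 12.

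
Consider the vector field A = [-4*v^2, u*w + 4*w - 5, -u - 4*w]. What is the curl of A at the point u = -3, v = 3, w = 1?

(-1, 1, 25)

(∇×A)₁ = ∂A₃/∂v − ∂A₂/∂w = -u - 4
(∇×A)₂ = ∂A₁/∂w − ∂A₃/∂u = 1
(∇×A)₃ = ∂A₂/∂u − ∂A₁/∂v = 8*v + w
∇×A = (-u - 4, 1, 8*v + w)
At (-3, 3, 1): (-1, 1, 25).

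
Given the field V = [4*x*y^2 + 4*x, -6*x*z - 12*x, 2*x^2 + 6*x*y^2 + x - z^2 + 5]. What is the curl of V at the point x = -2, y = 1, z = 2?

(-36, 1, -8)

(∇×V)₁ = ∂V₃/∂y − ∂V₂/∂z = 12*x*y + 6*x
(∇×V)₂ = ∂V₁/∂z − ∂V₃/∂x = -4*x - 6*y^2 - 1
(∇×V)₃ = ∂V₂/∂x − ∂V₁/∂y = -8*x*y - 6*z - 12
∇×V = (12*x*y + 6*x, -4*x - 6*y^2 - 1, -8*x*y - 6*z - 12)
At (-2, 1, 2): (-36, 1, -8).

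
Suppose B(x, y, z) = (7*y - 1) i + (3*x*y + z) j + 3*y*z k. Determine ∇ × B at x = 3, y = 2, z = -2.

(∇×B)₁ = ∂B₃/∂y − ∂B₂/∂z = 3*z - 1
(∇×B)₂ = ∂B₁/∂z − ∂B₃/∂x = 0
(∇×B)₃ = ∂B₂/∂x − ∂B₁/∂y = 3*y - 7
∇×B = (3*z - 1, 0, 3*y - 7)
At (3, 2, -2): (-7, 0, -1).

(-7, 0, -1)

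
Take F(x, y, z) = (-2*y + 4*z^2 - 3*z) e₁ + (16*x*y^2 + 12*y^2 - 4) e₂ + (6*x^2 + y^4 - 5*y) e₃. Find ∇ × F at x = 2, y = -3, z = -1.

(∇×F)₁ = ∂F₃/∂y − ∂F₂/∂z = 4*y^3 - 5
(∇×F)₂ = ∂F₁/∂z − ∂F₃/∂x = -12*x + 8*z - 3
(∇×F)₃ = ∂F₂/∂x − ∂F₁/∂y = 16*y^2 + 2
∇×F = (4*y^3 - 5, -12*x + 8*z - 3, 16*y^2 + 2)
At (2, -3, -1): (-113, -35, 146).

(-113, -35, 146)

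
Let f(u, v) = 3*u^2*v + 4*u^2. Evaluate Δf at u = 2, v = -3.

∂²f/∂u² = 2*(3*v + 4)
∂²f/∂v² = 0
∇²f = 6*v + 8
At (2, -3): -10.

-10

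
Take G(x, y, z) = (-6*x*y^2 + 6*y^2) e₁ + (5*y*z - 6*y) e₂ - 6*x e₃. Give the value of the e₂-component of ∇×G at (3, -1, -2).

6

(∇×G)_2 = ∂G₁/∂z − ∂G₃/∂x
= 0 − (-6)
= 6
At (3, -1, -2): 6.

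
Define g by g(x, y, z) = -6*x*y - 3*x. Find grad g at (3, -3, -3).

(15, -18, 0)

∂g/∂x = -6*y - 3
∂g/∂y = -6*x
∂g/∂z = 0
∇g = (-6*y - 3, -6*x, 0)
At (3, -3, -3): (15, -18, 0).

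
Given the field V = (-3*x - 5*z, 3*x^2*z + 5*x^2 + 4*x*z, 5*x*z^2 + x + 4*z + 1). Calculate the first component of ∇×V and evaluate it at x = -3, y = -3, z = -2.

(∇×V)_1 = ∂V₃/∂y − ∂V₂/∂z
= 0 − (3*x^2 + 4*x)
= -3*x^2 - 4*x
At (-3, -3, -2): -15.

-15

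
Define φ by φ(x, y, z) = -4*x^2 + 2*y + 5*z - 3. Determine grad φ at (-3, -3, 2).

∂φ/∂x = -8*x
∂φ/∂y = 2
∂φ/∂z = 5
∇φ = (-8*x, 2, 5)
At (-3, -3, 2): (24, 2, 5).

(24, 2, 5)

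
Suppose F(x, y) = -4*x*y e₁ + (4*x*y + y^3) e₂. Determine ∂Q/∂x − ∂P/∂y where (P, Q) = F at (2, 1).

12

∂F₂/∂x = 4*y
∂F₁/∂y = -4*x
Scalar curl = 4*x + 4*y
At (2, 1): 12.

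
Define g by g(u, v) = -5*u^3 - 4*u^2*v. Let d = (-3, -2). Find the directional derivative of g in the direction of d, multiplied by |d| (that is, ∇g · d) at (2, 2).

308

∂g/∂u = -15*u^2 - 8*u*v
∂g/∂v = -4*u^2
∇g at (2, 2) = (-92, -16)
∇g · d = (-92)(-3) + (-16)(-2) = 308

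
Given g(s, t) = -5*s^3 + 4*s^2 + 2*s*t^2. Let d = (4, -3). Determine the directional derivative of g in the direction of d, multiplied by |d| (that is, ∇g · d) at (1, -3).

∂g/∂s = -15*s^2 + 8*s + 2*t^2
∂g/∂t = 4*s*t
∇g at (1, -3) = (11, -12)
∇g · d = (11)(4) + (-12)(-3) = 80

80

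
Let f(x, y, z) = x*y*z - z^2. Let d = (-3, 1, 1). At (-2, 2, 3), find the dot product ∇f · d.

∂f/∂x = y*z
∂f/∂y = x*z
∂f/∂z = x*y - 2*z
∇f at (-2, 2, 3) = (6, -6, -10)
∇f · d = (6)(-3) + (-6)(1) + (-10)(1) = -34

-34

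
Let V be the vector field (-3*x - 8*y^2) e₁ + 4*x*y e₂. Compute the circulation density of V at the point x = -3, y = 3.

60

∂V₂/∂x = 4*y
∂V₁/∂y = -16*y
Scalar curl = 20*y
At (-3, 3): 60.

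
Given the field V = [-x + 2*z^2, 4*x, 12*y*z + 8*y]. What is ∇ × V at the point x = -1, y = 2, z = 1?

(20, 4, 4)

(∇×V)₁ = ∂V₃/∂y − ∂V₂/∂z = 12*z + 8
(∇×V)₂ = ∂V₁/∂z − ∂V₃/∂x = 4*z
(∇×V)₃ = ∂V₂/∂x − ∂V₁/∂y = 4
∇×V = (12*z + 8, 4*z, 4)
At (-1, 2, 1): (20, 4, 4).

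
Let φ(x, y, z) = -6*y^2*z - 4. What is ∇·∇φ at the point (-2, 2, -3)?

∂²φ/∂x² = 0
∂²φ/∂y² = -12*z
∂²φ/∂z² = 0
∇²φ = -12*z
At (-2, 2, -3): 36.

36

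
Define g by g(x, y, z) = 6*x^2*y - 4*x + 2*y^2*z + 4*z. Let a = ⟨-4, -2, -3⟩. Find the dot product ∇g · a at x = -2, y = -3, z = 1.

-362

∂g/∂x = 12*x*y - 4
∂g/∂y = 6*x^2 + 4*y*z
∂g/∂z = 2*y^2 + 4
∇g at (-2, -3, 1) = (68, 12, 22)
∇g · a = (68)(-4) + (12)(-2) + (22)(-3) = -362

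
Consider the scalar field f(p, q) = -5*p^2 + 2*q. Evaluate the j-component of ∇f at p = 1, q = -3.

(∇f)_2 = ∂f/∂q = 2
At (1, -3): 2.

2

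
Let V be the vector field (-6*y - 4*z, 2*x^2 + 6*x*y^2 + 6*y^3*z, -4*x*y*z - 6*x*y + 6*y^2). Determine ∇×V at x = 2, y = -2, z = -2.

(∇×V)₁ = ∂V₃/∂y − ∂V₂/∂z = -4*x*z - 6*x - 6*y^3 + 12*y
(∇×V)₂ = ∂V₁/∂z − ∂V₃/∂x = 4*y*z + 6*y - 4
(∇×V)₃ = ∂V₂/∂x − ∂V₁/∂y = 4*x + 6*y^2 + 6
∇×V = (-4*x*z - 6*x - 6*y^3 + 12*y, 4*y*z + 6*y - 4, 4*x + 6*y^2 + 6)
At (2, -2, -2): (28, 0, 38).

(28, 0, 38)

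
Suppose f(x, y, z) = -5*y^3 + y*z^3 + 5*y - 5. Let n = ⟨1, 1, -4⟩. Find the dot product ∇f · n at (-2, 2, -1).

∂f/∂x = 0
∂f/∂y = -15*y^2 + z^3 + 5
∂f/∂z = 3*y*z^2
∇f at (-2, 2, -1) = (0, -56, 6)
∇f · n = (0)(1) + (-56)(1) + (6)(-4) = -80

-80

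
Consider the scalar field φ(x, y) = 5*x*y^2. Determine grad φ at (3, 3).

(45, 90)

∂φ/∂x = 5*y^2
∂φ/∂y = 10*x*y
∇φ = (5*y^2, 10*x*y)
At (3, 3): (45, 90).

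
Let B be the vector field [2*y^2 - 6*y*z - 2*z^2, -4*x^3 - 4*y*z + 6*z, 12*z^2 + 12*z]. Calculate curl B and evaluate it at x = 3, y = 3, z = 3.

(6, -30, -102)

(∇×B)₁ = ∂B₃/∂y − ∂B₂/∂z = 4*y - 6
(∇×B)₂ = ∂B₁/∂z − ∂B₃/∂x = -6*y - 4*z
(∇×B)₃ = ∂B₂/∂x − ∂B₁/∂y = -12*x^2 - 4*y + 6*z
∇×B = (4*y - 6, -6*y - 4*z, -12*x^2 - 4*y + 6*z)
At (3, 3, 3): (6, -30, -102).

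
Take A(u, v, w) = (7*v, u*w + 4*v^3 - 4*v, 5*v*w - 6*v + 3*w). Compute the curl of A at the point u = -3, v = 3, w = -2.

(-13, 0, -9)

(∇×A)₁ = ∂A₃/∂v − ∂A₂/∂w = -u + 5*w - 6
(∇×A)₂ = ∂A₁/∂w − ∂A₃/∂u = 0
(∇×A)₃ = ∂A₂/∂u − ∂A₁/∂v = w - 7
∇×A = (-u + 5*w - 6, 0, w - 7)
At (-3, 3, -2): (-13, 0, -9).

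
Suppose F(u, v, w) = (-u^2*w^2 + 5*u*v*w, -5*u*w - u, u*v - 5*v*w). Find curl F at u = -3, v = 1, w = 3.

(-33, -70, 29)

(∇×F)₁ = ∂F₃/∂v − ∂F₂/∂w = 6*u - 5*w
(∇×F)₂ = ∂F₁/∂w − ∂F₃/∂u = -2*u^2*w + 5*u*v - v
(∇×F)₃ = ∂F₂/∂u − ∂F₁/∂v = -5*u*w - 5*w - 1
∇×F = (6*u - 5*w, -2*u^2*w + 5*u*v - v, -5*u*w - 5*w - 1)
At (-3, 1, 3): (-33, -70, 29).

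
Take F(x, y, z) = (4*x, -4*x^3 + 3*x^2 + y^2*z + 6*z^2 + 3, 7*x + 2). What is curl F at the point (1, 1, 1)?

(∇×F)₁ = ∂F₃/∂y − ∂F₂/∂z = -y^2 - 12*z
(∇×F)₂ = ∂F₁/∂z − ∂F₃/∂x = -7
(∇×F)₃ = ∂F₂/∂x − ∂F₁/∂y = -12*x^2 + 6*x
∇×F = (-y^2 - 12*z, -7, -12*x^2 + 6*x)
At (1, 1, 1): (-13, -7, -6).

(-13, -7, -6)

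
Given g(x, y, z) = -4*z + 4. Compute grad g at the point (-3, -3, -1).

(0, 0, -4)

∂g/∂x = 0
∂g/∂y = 0
∂g/∂z = -4
∇g = (0, 0, -4)
At (-3, -3, -1): (0, 0, -4).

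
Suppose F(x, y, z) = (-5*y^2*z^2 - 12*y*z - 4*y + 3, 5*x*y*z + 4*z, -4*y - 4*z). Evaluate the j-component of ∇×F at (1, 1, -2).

(∇×F)_2 = ∂F₁/∂z − ∂F₃/∂x
= -10*y^2*z - 12*y − (0)
= -10*y^2*z - 12*y
At (1, 1, -2): 8.

8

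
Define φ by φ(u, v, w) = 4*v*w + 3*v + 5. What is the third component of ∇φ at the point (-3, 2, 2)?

(∇φ)_3 = ∂φ/∂w = 4*v
At (-3, 2, 2): 8.

8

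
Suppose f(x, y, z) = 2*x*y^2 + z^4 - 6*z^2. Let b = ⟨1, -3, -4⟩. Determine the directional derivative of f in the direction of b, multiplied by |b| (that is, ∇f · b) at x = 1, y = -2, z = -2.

∂f/∂x = 2*y^2
∂f/∂y = 4*x*y
∂f/∂z = 4*z^3 - 12*z
∇f at (1, -2, -2) = (8, -8, -8)
∇f · b = (8)(1) + (-8)(-3) + (-8)(-4) = 64

64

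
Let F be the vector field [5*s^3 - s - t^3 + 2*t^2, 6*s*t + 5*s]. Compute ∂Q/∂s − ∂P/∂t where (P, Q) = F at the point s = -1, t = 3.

38

∂F₂/∂s = 6*t + 5
∂F₁/∂t = -3*t^2 + 4*t
Scalar curl = 3*t^2 + 2*t + 5
At (-1, 3): 38.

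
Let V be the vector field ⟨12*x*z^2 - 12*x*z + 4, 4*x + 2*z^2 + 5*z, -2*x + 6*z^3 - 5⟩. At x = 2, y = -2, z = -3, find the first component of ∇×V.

7

(∇×V)_1 = ∂V₃/∂y − ∂V₂/∂z
= 0 − (4*z + 5)
= -4*z - 5
At (2, -2, -3): 7.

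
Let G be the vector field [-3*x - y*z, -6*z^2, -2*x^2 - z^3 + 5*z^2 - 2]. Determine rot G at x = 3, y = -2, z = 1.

(12, 14, 1)

(∇×G)₁ = ∂G₃/∂y − ∂G₂/∂z = 12*z
(∇×G)₂ = ∂G₁/∂z − ∂G₃/∂x = 4*x - y
(∇×G)₃ = ∂G₂/∂x − ∂G₁/∂y = z
∇×G = (12*z, 4*x - y, z)
At (3, -2, 1): (12, 14, 1).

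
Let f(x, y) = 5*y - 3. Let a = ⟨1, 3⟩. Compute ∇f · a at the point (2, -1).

15

∂f/∂x = 0
∂f/∂y = 5
∇f at (2, -1) = (0, 5)
∇f · a = (0)(1) + (5)(3) = 15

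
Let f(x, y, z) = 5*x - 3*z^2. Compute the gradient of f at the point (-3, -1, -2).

(5, 0, 12)

∂f/∂x = 5
∂f/∂y = 0
∂f/∂z = -6*z
∇f = (5, 0, -6*z)
At (-3, -1, -2): (5, 0, 12).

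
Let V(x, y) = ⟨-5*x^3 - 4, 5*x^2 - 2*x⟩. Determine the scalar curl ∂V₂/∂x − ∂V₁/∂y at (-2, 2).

∂V₂/∂x = 10*x - 2
∂V₁/∂y = 0
Scalar curl = 10*x - 2
At (-2, 2): -22.

-22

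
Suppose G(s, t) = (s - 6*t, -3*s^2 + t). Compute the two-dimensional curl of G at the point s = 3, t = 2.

∂G₂/∂s = -6*s
∂G₁/∂t = -6
Scalar curl = -6*s + 6
At (3, 2): -12.

-12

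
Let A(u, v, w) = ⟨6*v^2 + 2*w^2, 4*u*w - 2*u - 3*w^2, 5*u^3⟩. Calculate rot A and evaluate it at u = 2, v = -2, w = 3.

(10, -48, 34)

(∇×A)₁ = ∂A₃/∂v − ∂A₂/∂w = -4*u + 6*w
(∇×A)₂ = ∂A₁/∂w − ∂A₃/∂u = -15*u^2 + 4*w
(∇×A)₃ = ∂A₂/∂u − ∂A₁/∂v = -12*v + 4*w - 2
∇×A = (-4*u + 6*w, -15*u^2 + 4*w, -12*v + 4*w - 2)
At (2, -2, 3): (10, -48, 34).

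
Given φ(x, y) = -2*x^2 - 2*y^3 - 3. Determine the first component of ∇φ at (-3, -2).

12

(∇φ)_1 = ∂φ/∂x = -4*x
At (-3, -2): 12.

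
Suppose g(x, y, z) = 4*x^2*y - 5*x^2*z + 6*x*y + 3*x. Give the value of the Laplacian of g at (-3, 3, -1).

34

∂²g/∂x² = 2*(4*y - 5*z)
∂²g/∂y² = 0
∂²g/∂z² = 0
∇²g = 8*y - 10*z
At (-3, 3, -1): 34.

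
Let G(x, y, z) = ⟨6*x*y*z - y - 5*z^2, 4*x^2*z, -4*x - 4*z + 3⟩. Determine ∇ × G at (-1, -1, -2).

(∇×G)₁ = ∂G₃/∂y − ∂G₂/∂z = -4*x^2
(∇×G)₂ = ∂G₁/∂z − ∂G₃/∂x = 6*x*y - 10*z + 4
(∇×G)₃ = ∂G₂/∂x − ∂G₁/∂y = 2*x*z + 1
∇×G = (-4*x^2, 6*x*y - 10*z + 4, 2*x*z + 1)
At (-1, -1, -2): (-4, 30, 5).

(-4, 30, 5)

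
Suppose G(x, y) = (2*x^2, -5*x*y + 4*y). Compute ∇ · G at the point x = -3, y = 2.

∂G₁/∂x = 4*x
∂G₂/∂y = -5*x + 4
∇·G = -x + 4
At (-3, 2): 7.

7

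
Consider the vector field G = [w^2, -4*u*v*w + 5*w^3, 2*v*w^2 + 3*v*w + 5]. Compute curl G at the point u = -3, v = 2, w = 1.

(-34, 2, -8)

(∇×G)₁ = ∂G₃/∂v − ∂G₂/∂w = 4*u*v - 13*w^2 + 3*w
(∇×G)₂ = ∂G₁/∂w − ∂G₃/∂u = 2*w
(∇×G)₃ = ∂G₂/∂u − ∂G₁/∂v = -4*v*w
∇×G = (4*u*v - 13*w^2 + 3*w, 2*w, -4*v*w)
At (-3, 2, 1): (-34, 2, -8).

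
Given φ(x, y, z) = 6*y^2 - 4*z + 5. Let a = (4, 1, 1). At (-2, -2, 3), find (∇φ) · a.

∂φ/∂x = 0
∂φ/∂y = 12*y
∂φ/∂z = -4
∇φ at (-2, -2, 3) = (0, -24, -4)
∇φ · a = (0)(4) + (-24)(1) + (-4)(1) = -28

-28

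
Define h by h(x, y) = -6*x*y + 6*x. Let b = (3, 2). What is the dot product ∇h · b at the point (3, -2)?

∂h/∂x = -6*y + 6
∂h/∂y = -6*x
∇h at (3, -2) = (18, -18)
∇h · b = (18)(3) + (-18)(2) = 18

18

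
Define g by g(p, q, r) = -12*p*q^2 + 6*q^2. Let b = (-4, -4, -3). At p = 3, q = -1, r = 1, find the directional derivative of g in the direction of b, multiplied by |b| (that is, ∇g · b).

∂g/∂p = -12*q^2
∂g/∂q = -24*p*q + 12*q
∂g/∂r = 0
∇g at (3, -1, 1) = (-12, 60, 0)
∇g · b = (-12)(-4) + (60)(-4) + (0)(-3) = -192

-192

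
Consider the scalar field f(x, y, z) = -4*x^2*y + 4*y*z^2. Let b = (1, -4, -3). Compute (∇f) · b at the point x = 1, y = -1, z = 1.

32

∂f/∂x = -8*x*y
∂f/∂y = -4*x^2 + 4*z^2
∂f/∂z = 8*y*z
∇f at (1, -1, 1) = (8, 0, -8)
∇f · b = (8)(1) + (0)(-4) + (-8)(-3) = 32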